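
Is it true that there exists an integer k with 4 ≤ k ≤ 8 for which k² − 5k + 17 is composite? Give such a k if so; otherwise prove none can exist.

The values for k = 4, 5, …, 8 are 13, 17, 23, 31, 41, and each of these is prime.
So no value in the range makes the expression composite.

There is no such integer k in that range.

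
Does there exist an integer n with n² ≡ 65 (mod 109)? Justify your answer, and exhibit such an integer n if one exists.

Apply Euler's criterion with the prime 109: 65 is a quadratic residue iff 65^54 ≡ 1 (mod 109), and a non-residue iff it is ≡ −1.
Squaring successively (mod 109): 65^2 = 4225 ≡ 83; 65^4 ≡ 83² = 6889 ≡ 22; 65^8 ≡ 22² = 484 ≡ 48; 65^16 ≡ 48² = 2304 ≡ 15; 65^32 ≡ 15² = 225 ≡ 7.
Since 54 = 32 + 16 + 4 + 2, 65^54 ≡ 7 · 15 · 22 · 83; multiplying out mod 109: 7·15 = 105 ≡ 105, then 105·22 = 2310 ≡ 21, then 21·83 = 1743 ≡ 108. Thus 65^54 ≡ 108 ≡ −1 (mod 109).
The value −1 means 65 is a non-residue modulo 109, so n² ≡ 65 (mod 109) is impossible.

No such integer exists.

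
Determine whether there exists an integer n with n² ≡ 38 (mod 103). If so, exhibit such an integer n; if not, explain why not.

n = 48 works: 48² = 2304, and 2304 − 38 = 2266 = 22·103.

n = 48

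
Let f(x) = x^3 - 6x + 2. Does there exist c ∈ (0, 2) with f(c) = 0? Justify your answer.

Such a root exists.

f(0) = 2 and f(2) = -2, which have opposite signs.
As a polynomial, f is continuous on every closed interval.
So by the Intermediate Value Theorem there is a c strictly between 0 and 2 with f(c) = 0.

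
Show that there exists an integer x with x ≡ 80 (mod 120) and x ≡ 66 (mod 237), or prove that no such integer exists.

Reduce both congruences modulo 3, which divides 120 and 237: they say x ≡ 80 (mod 3) and x ≡ 66 (mod 3).
But 80 mod 3 = 2 while 66 mod 3 = 0, a contradiction.
So no integer satisfies both congruences.

No, no such integer exists.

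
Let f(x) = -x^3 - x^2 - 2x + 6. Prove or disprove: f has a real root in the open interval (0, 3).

Such a root exists.

f(0) = 6 and f(3) = -36, which have opposite signs.
As a polynomial, f is continuous on every closed interval.
By the Intermediate Value Theorem f must vanish at some point of (0, 3).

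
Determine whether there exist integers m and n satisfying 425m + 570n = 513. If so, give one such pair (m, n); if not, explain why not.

Any value of 425m + 570n is a multiple of gcd(425, 570) = 5.
But 513 is not a multiple of 5 (it leaves remainder 3).
Therefore 425m + 570n = 513 has no solution in integers.

There are no such integers.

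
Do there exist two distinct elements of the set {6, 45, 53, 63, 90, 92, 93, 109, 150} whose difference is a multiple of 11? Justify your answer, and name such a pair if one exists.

Residues mod 11: 6↦6, 45↦1, 53↦9, 63↦8, 90↦2, 92↦4, 93↦5, 109↦10, 150↦7.
These 9 residues are pairwise different, hence no difference of two elements is divisible by 11.

There is no such pair.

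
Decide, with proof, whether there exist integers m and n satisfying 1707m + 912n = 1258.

No such integers exist.

gcd(1707, 912) = 3, so every integer of the form 1707m + 912n is a multiple of 3.
However 1258 leaves remainder 1 on division by 3.
So the equation is unsolvable over ℤ.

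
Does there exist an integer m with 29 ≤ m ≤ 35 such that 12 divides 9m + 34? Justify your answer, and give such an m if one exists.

No, no such integer m in that range exists.

For m = 29, 30, …, 35 the values of 9m + 34 modulo 12 are 7, 4, 1, 10, 7, 4, 1 respectively.
None is 0, so 12 never divides 9m + 34 on this range.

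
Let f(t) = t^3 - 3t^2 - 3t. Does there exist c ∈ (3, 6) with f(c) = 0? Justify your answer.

f(3) = -9 and f(6) = 90, which have opposite signs.
Since f is a polynomial it is continuous on [3, 6].
By the Intermediate Value Theorem f must vanish at some point of (3, 6).

Such a root exists.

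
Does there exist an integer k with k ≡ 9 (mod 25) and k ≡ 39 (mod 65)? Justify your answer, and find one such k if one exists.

k = 234

Here gcd(25, 65) = 5, and both 9 and 39 leave remainder 4 mod 5, so the system is consistent.
Put k = 9 + 25t, so we need 25t ≡ 30 (mod 65), equivalently (divide by 5) 5t ≡ 6 (mod 13).
To invert 5 modulo 13: 13 = 2·5 + 3, 5 = 1·3 + 2, 3 = 1·2 + 1, 2 = 2·1 + 0, and unwinding, 1 = 3 − 1·2 = 3 − (5 − 1·3) = −5 + 2·3 = −5 + 2·(13 − 2·5) = 2·13 − 5·5. Thus 5⁻¹ ≡ -5 ≡ 8 (mod 13).
Multiplying by 8: t ≡ 8·6 = 48 ≡ 9 (mod 13).
Then k = 9 + 25·9 = 234.
Indeed 234 ≡ 9 (mod 25) and 234 ≡ 39 (mod 65).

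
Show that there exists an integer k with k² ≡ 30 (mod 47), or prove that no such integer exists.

There is no such integer.

47 is prime, so by Euler's criterion 30 is a square mod 47 iff 30^((47−1)/2) = 30^23 ≡ 1 (mod 47).
Squaring successively (mod 47): 30^2 = 900 ≡ 7; 30^4 ≡ 7² = 49 ≡ 2; 30^8 ≡ 2² = 4 ≡ 4; 30^16 ≡ 4² = 16 ≡ 16.
Since 23 = 16 + 4 + 2 + 1, 30^23 ≡ 16 · 2 · 7 · 30; multiplying out mod 47: 16·2 = 32 ≡ 32, then 32·7 = 224 ≡ 36, then 36·30 = 1080 ≡ 46. Thus 30^23 ≡ 46 ≡ −1 (mod 47).
By Euler's criterion 30 is a quadratic non-residue mod 47: no k satisfies k² ≡ 30 (mod 47).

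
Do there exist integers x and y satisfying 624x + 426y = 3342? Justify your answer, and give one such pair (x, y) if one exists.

gcd(624, 426) = 6, and 6 divides 3342, so integer solutions exist.
Dividing through by 6 reduces the equation to 104x + 71y = 557.
Run the Euclidean algorithm on 104 and 71: 104 = 1·71 + 33, 71 = 2·33 + 5, 33 = 6·5 + 3, 5 = 1·3 + 2, 3 = 1·2 + 1, 2 = 2·1 + 0.
Unwinding: 1 = 3 − 1·2 = 3 − (5 − 1·3) = −5 + 2·3 = −5 + 2·(33 − 6·5) = 2·33 − 13·5 = 2·33 − 13·(71 − 2·33) = −13·71 + 28·33 = −13·71 + 28·(104 − 1·71) = 28·104 − 41·71, i.e. 104·28 + 71·(-41) = 1.
Scaling by 557 gives the particular solution (x, y) = (15596, -22837).
Subtracting 219·71 from x and adding 219·104 to y gives the tidier solution (47, -61).
Indeed 624·47 + 426·(-61) = 29328 − 25986 = 3342.

x = 47, y = -61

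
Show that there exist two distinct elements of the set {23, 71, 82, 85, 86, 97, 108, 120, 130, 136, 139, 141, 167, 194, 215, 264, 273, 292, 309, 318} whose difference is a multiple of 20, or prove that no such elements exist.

Two integers differ by a multiple of 20 exactly when they have the same residue mod 20. The residues are 23↦3, 71↦11, 82↦2, 85↦5, 86↦6, 97↦17, 108↦8, 120↦0, 130↦10, 136↦16, 139↦19, 141↦1, 167↦7, 194↦14, 215↦15, 264↦4, 273↦13, 292↦12, 309↦9, 318↦18.
No residue repeats among the 20 elements, so no pair has difference ≡ 0 (mod 20).

No such pair exists.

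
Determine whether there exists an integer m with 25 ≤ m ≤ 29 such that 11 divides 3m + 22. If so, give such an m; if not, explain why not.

For m = 25, 26, …, 29 the values of 3m + 22 modulo 11 are 9, 1, 4, 7, 10 respectively.
None is 0, so 11 never divides 3m + 22 on this range.

No such integer m in that range exists.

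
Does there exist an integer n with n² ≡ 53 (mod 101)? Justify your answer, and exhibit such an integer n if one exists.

No such integer exists.

101 is prime, so by Euler's criterion 53 is a square mod 101 iff 53^((101−1)/2) = 53^50 ≡ 1 (mod 101).
Repeated squaring mod 101: 53^2 = 2809 ≡ 82; 53^4 ≡ 82² = 6724 ≡ 58; 53^8 ≡ 58² = 3364 ≡ 31; 53^16 ≡ 31² = 961 ≡ 52; 53^32 ≡ 52² = 2704 ≡ 78.
Since 50 = 32 + 16 + 2, 53^50 ≡ 78 · 52 · 82; multiplying out mod 101: 78·52 = 4056 ≡ 16, then 16·82 = 1312 ≡ 100. Thus 53^50 ≡ 100 ≡ −1 (mod 101).
The value −1 means 53 is a non-residue modulo 101, so n² ≡ 53 (mod 101) is impossible.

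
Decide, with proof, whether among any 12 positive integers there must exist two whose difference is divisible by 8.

Partition the integers by their residue mod 8; there are 8 classes.
Placing 12 integers into 8 classes, some class receives at least two — say a and b.
Then a ≡ b (mod 8), i.e. 8 ∣ (a − b).

Yes.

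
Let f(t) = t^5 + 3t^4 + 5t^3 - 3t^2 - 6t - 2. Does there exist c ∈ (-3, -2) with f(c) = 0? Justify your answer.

The endpoint values f(-3) = -146 and f(-2) = -26 are both negative. Claim: f(t) < 0 for every t in (-3, -2).
Substitute t = -2 − u, where 0 < u < 1 on the interval. Expanding, f(-2 − u) = -u^5 - 7u^4 - 21u^3 - 41u^2 - 50u - 26.
The nonzero coefficients here are all negative, so for u > 0 every term is negative (or zero), and the constant term -26 is strictly negative.
Therefore f(t) < 0 throughout (-3, -2), and f has no zero there.

f has no root in that interval.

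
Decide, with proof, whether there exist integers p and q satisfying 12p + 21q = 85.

No such integers exist.

gcd(12, 21) = 3, so every integer of the form 12p + 21q is a multiple of 3.
But 85 is not a multiple of 3 (it leaves remainder 1).
So the equation is unsolvable over ℤ.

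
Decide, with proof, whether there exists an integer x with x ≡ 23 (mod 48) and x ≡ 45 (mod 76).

Reduce both congruences modulo 4, which divides 48 and 76: they say x ≡ 23 (mod 4) and x ≡ 45 (mod 4).
However 23 ≡ 3 and 45 ≡ 1 (mod 4), and 3 ≠ 1.
Hence the system has no solution.

No such integer exists.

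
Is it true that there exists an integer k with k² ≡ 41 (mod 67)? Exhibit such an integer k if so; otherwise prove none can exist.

There is no such integer.

Apply Euler's criterion with the prime 67: 41 is a quadratic residue iff 41^33 ≡ 1 (mod 67), and a non-residue iff it is ≡ −1.
Repeated squaring mod 67: 41^2 = 1681 ≡ 6; 41^4 ≡ 6² = 36 ≡ 36; 41^8 ≡ 36² = 1296 ≡ 23; 41^16 ≡ 23² = 529 ≡ 60; 41^32 ≡ 60² = 3600 ≡ 49.
Since 33 = 32 + 1, 41^33 ≡ 49 · 41; multiplying out mod 67: 49·41 = 2009 ≡ 66. Thus 41^33 ≡ 66 ≡ −1 (mod 67).
The value −1 means 41 is a non-residue modulo 67, so k² ≡ 41 (mod 67) is impossible.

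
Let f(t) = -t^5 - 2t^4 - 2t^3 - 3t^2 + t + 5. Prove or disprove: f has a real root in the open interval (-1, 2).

Such a root exists.

f(-1) = 2 and f(2) = -85, which have opposite signs.
f is continuous everywhere (it is a polynomial), in particular on [-1, 2].
By the Intermediate Value Theorem, f takes the value 0 somewhere in the open interval.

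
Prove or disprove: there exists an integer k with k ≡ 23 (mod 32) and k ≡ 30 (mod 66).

Both moduli are multiples of 2 = gcd(32, 66), so any solution would satisfy k ≡ 23 and k ≡ 30 modulo 2 simultaneously.
However 23 ≡ 1 and 30 ≡ 0 (mod 2), and 1 ≠ 0.
So no integer satisfies both congruences.

There is no such integer.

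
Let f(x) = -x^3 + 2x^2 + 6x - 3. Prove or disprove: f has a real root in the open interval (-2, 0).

f(-2) = 1 and f(0) = -3, which have opposite signs.
Since f is a polynomial it is continuous on [-2, 0].
By the Intermediate Value Theorem, f takes the value 0 somewhere in the open interval.

Yes, f has a root in the interval.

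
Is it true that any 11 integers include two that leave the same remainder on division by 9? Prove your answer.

Yes, this is always true.

Partition the integers by their residue mod 9; there are 9 classes.
Placing 11 integers into 9 classes, some class receives at least two — say a and b.
That is, a and b leave the same remainder on division by 9, as claimed.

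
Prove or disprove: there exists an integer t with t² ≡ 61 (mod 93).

Reduce modulo the prime factor 31 of 93: any solution would satisfy t² ≡ 30 (mod 31).
Apply Euler's criterion with the prime 31: 30 is a quadratic residue iff 30^15 ≡ 1 (mod 31), and a non-residue iff it is ≡ −1.
Squaring successively (mod 31): 30^2 = 900 ≡ 1; 30^4 ≡ 1² = 1 ≡ 1; 30^8 ≡ 1² = 1 ≡ 1.
Since 15 = 8 + 4 + 2 + 1, 30^15 ≡ 1 · 1 · 1 · 30; multiplying out mod 31: 1·1 = 1 ≡ 1, then 1·1 = 1 ≡ 1, then 1·30 = 30 ≡ 30. Thus 30^15 ≡ 30 ≡ −1 (mod 31).
By Euler's criterion 30 is a quadratic non-residue mod 31: no t satisfies t² ≡ 30 (mod 31).
So 30 is not a square mod 31, and hence 61 is not a square mod 93.

There is no such integer.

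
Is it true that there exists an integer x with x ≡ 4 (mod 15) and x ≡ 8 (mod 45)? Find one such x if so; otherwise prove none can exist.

No such integer exists.

gcd(15, 45) = 15. If x ≡ 4 (mod 15) and x ≡ 8 (mod 45), then x ≡ 4 (mod 15) and x ≡ 8 (mod 15).
However 4 ≡ 4 and 8 ≡ 8 (mod 15), and 4 ≠ 8.
Hence the system has no solution.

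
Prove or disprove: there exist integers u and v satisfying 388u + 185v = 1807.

Since gcd(388, 185) = 1, every integer is an integer combination of 388 and 185.
Dividing repeatedly: 388 = 2·185 + 18, 185 = 10·18 + 5, 18 = 3·5 + 3, 5 = 1·3 + 2, 3 = 1·2 + 1, 2 = 2·1 + 0.
Back-substituting, 1 = 3 − 1·2 = 3 − (5 − 1·3) = −5 + 2·3 = −5 + 2·(18 − 3·5) = 2·18 − 7·5 = 2·18 − 7·(185 − 10·18) = −7·185 + 72·18 = −7·185 + 72·(388 − 2·185) = 72·388 − 151·185; that is, 388·72 + 185·(-151) = 1.
Multiplying through by 1807: u = 72·1807 = 130104, v = (-151)·1807 = -272857 is a solution.
The general solution is u = 130104 + 185k, v = -272857 − 388k; taking k = -703 gives the smaller pair u = 49, v = -93.
Indeed 388·49 + 185·(-93) = 19012 − 17205 = 1807.

u = 49, v = -93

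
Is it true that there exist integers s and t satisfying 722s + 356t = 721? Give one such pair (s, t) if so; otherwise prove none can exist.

There are no such integers.

gcd(722, 356) = 2, so every integer of the form 722s + 356t is a multiple of 2.
But 721 is not a multiple of 2 (it leaves remainder 1).
Hence no integers s, t satisfy the equation.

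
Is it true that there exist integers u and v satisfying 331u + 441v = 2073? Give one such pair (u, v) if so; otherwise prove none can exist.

Since gcd(331, 441) = 1, every integer is an integer combination of 331 and 441.
Euclidean algorithm: 441 = 1·331 + 110, 331 = 3·110 + 1, 110 = 110·1 + 0.
Back-substituting, 1 = 331 − 3·110 = 331 − 3·(441 − 1·331) = −3·441 + 4·331; that is, 331·4 + 441·(-3) = 1.
Times 2073: 331·8292 + 441·(-6219) = 2073, so (8292, -6219) solves it.
Subtracting 18·441 from u and adding 18·331 to v gives the tidier solution (354, -261).
Check: 331·354 + 441·(-261) = 117174 − 115101 = 2073. ✓

u = 354, v = -261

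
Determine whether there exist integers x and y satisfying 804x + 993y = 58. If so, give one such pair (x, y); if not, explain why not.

No, no such integers exist.

Any value of 804x + 993y is a multiple of gcd(804, 993) = 3.
However 58 leaves remainder 1 on division by 3.
Hence no integers x, y satisfy the equation.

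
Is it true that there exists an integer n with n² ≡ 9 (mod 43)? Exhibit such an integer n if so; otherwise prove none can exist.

n = 3

Take n = 3. Then 3² = 9, and since 0 ≤ 9 < 43 this is already reduced: 3² ≡ 9 (mod 43).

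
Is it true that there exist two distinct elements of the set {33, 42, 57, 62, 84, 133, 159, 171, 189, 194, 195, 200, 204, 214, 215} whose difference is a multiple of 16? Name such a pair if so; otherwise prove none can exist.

Residues mod 16: 33↦1, 42↦10, 57↦9, 62↦14, 84↦4, 133↦5, 159↦15, 171↦11, 189↦13, 194↦2, 195↦3, 200↦8, 204↦12, 214↦6, 215↦7.
No residue repeats among the 15 elements, so no pair has difference ≡ 0 (mod 16).

No such pair exists.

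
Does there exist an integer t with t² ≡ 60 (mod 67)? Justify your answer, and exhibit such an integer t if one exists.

t = 44

t = 44 works: 44² = 1936, and 1936 − 60 = 1876 = 28·67.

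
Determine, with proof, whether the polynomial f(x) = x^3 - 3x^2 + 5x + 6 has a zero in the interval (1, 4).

No.

Evaluate at the endpoints: f(1) = 9, f(4) = 42 — same sign (positive).
The derivative f'(x) = 3x^2 - 6x + 5 is a quadratic with discriminant (-6)² − 4·3·5 = -24 < 0; it never vanishes, so it is always positive (sign of the leading coefficient).
So f is strictly increasing; between 1 and 4 its values lie between f(1) = 9 and f(4) = 42, all positive. Therefore f has no root in (1, 4).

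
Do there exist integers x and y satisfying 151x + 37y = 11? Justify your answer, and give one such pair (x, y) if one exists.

Since gcd(151, 37) = 1, every integer is an integer combination of 151 and 37.
Dividing repeatedly: 151 = 4·37 + 3, 37 = 12·3 + 1, 3 = 3·1 + 0.
Back-substituting, 1 = 37 − 12·3 = 37 − 12·(151 − 4·37) = −12·151 + 49·37; that is, 151·(-12) + 37·49 = 1.
Multiplying through by 11: x = (-12)·11 = -132, y = 49·11 = 539 is a solution.
Shifting by a multiple of (37, −151) keeps it a solution: x = -132 + 4·37 = 16, y = 539 − 4·151 = -65.
Check: 151·16 + 37·(-65) = 2416 − 2405 = 11. ✓

x = 16, y = -65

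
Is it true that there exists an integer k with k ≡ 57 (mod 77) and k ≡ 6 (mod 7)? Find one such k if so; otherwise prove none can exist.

There is no such integer.

Both moduli are multiples of 7 = gcd(77, 7), so any solution would satisfy k ≡ 57 and k ≡ 6 modulo 7 simultaneously.
These are incompatible: 57 − 6 = 51 is not divisible by 7.
So no integer satisfies both congruences.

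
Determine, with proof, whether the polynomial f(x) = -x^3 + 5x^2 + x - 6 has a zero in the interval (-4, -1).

f(-4) = 134 and f(-1) = -1, which have opposite signs.
As a polynomial, f is continuous on every closed interval.
By the Intermediate Value Theorem, f takes the value 0 somewhere in the open interval.

Such a root exists.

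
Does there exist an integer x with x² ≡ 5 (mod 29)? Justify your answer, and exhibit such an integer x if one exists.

x = 18 works: 18² = 324, and 324 − 5 = 319 = 11·29.

x = 18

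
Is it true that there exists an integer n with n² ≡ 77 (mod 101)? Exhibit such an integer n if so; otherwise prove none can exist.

Take n = 73. Then 73² = 5329 = 52·101 + 77, so 73² ≡ 77 (mod 101).

n = 73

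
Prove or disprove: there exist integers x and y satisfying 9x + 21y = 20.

No such integers exist.

Both 9 and 21 are divisible by gcd(9, 21) = 3, hence so is any combination 9x + 21y.
But 20 = 3·6 + 2, so 3 ∤ 20.
So the equation is unsolvable over ℤ.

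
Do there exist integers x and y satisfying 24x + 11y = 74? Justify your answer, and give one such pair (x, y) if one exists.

24 and 11 are coprime, so 24x + 11y ranges over all of ℤ.
Euclidean algorithm: 24 = 2·11 + 2, 11 = 5·2 + 1, 2 = 2·1 + 0.
Working back up the chain: 1 = 11 − 5·2 = 11 − 5·(24 − 2·11) = −5·24 + 11·11. So 24·(-5) + 11·11 = 1.
Scaling by 74 gives the particular solution (x, y) = (-370, 814).
The general solution is x = -370 + 11k, y = 814 − 24k; taking k = 34 gives the smaller pair x = 4, y = -2.
Indeed 24·4 + 11·(-2) = 96 − 22 = 74.

x = 4, y = -2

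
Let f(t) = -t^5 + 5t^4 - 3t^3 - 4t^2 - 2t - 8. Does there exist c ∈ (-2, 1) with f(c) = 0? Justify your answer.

f(-2) = 116 and f(1) = -13, which have opposite signs.
f is continuous everywhere (it is a polynomial), in particular on [-2, 1].
The Intermediate Value Theorem then guarantees some c ∈ (-2, 1) with f(c) = 0.

Yes, such a c exists.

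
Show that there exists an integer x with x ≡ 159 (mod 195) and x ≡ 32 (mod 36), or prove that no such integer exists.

gcd(195, 36) = 3. If x ≡ 159 (mod 195) and x ≡ 32 (mod 36), then x ≡ 159 (mod 3) and x ≡ 32 (mod 3).
These are incompatible: 159 − 32 = 127 is not divisible by 3.
Hence the system has no solution.

There is no such integer.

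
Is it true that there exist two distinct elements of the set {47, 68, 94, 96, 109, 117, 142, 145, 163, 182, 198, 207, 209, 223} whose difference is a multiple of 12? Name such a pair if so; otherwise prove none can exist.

Reduce each element mod 12: 47↦11, 68↦8, 94↦10, 96↦0, 109↦1, 117↦9, 142↦10, 145↦1, 163↦7, 182↦2, 198↦6, 207↦3, 209↦5, 223↦7. The residue 10 repeats (at 94 and 142), and 142 − 94 = 48 = 4·12.

94 and 142 are such a pair.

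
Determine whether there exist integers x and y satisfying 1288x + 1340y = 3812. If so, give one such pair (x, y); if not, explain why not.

gcd(1288, 1340) = 4, and 4 divides 3812, so integer solutions exist.
Dividing through by 4 reduces the equation to 322x + 335y = 953.
Dividing repeatedly: 335 = 1·322 + 13, 322 = 24·13 + 10, 13 = 1·10 + 3, 10 = 3·3 + 1, 3 = 3·1 + 0.
Unwinding: 1 = 10 − 3·3 = 10 − 3·(13 − 1·10) = −3·13 + 4·10 = −3·13 + 4·(322 − 24·13) = 4·322 − 99·13 = 4·322 − 99·(335 − 1·322) = −99·335 + 103·322, i.e. 322·103 + 335·(-99) = 1.
Scaling by 953 gives the particular solution (x, y) = (98159, -94347).
Subtracting 293·335 from x and adding 293·322 to y gives the tidier solution (4, -1).
Check: 1288·4 + 1340·(-1) = 5152 − 1340 = 3812. ✓

x = 4, y = -1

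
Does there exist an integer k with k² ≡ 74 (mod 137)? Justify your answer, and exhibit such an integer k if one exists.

Take k = 38. Then 38² = 1444 = 10·137 + 74, so 38² ≡ 74 (mod 137).

k = 38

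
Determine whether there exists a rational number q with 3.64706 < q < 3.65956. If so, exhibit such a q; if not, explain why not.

q = 73/20

Scale by 20: the interval becomes (72.94120, 73.19120), which contains the integer 73.
Hence 73/20 is a rational number with 3.64706 < 73/20 < 3.65956.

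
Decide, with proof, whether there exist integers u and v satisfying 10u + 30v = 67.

No, no such integers exist.

gcd(10, 30) = 10, so every integer of the form 10u + 30v is a multiple of 10.
But 67 = 10·6 + 7, so 10 ∤ 67.
Hence no integers u, v satisfy the equation.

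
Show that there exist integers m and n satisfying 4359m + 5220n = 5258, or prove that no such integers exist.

Any value of 4359m + 5220n is a multiple of gcd(4359, 5220) = 3.
But 5258 = 3·1752 + 2, so 3 ∤ 5258.
Hence no integers m, n satisfy the equation.

No such integers exist.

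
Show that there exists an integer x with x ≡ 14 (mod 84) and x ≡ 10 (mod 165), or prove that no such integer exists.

There is no such integer.

Both moduli are multiples of 3 = gcd(84, 165), so any solution would satisfy x ≡ 14 and x ≡ 10 modulo 3 simultaneously.
These are incompatible: 14 − 10 = 4 is not divisible by 3.
So no integer satisfies both congruences.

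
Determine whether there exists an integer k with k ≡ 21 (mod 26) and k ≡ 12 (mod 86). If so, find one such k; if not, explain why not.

Both moduli are multiples of 2 = gcd(26, 86), so any solution would satisfy k ≡ 21 and k ≡ 12 modulo 2 simultaneously.
But 21 mod 2 = 1 while 12 mod 2 = 0, a contradiction.
Therefore no such k exists.

No, no such integer exists.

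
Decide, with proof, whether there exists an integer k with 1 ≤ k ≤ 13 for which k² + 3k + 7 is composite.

k = 11

At k = 11: 11² + 3·11 + 7 = 161 = 7·23, which is composite.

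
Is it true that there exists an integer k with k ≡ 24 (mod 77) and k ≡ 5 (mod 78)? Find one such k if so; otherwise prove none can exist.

gcd(77, 78) = 1, so the Chinese Remainder Theorem guarantees exactly one residue class mod 6006 satisfying both.
Any solution of the first congruence is k = 24 + 77t; substituting into the second, 77t ≡ 5 − 24 ≡ 59 (mod 78).
Note 77·77 = 5929 ≡ 1 (mod 78) (as 5929 − 1 = 76·78), so 77⁻¹ ≡ 77.
Multiplying by 77: t ≡ 77·59 = 4543 ≡ 19 (mod 78).
With t = 19: k = 24 + 77·19 = 1487.
Check: 1487 mod 77 = 24, 1487 mod 78 = 5. ✓

k = 1487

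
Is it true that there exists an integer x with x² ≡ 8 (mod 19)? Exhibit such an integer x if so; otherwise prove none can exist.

Since (19 − x)² ≡ x² (mod 19), it suffices to square x = 0, 1, …, 9: the residues are 0, 1, 4, 9, 16, 6, 17, 11, 7, 5.
So the quadratic residues mod 19 are {0, 1, 4, 5, 6, 7, 9, 11, 16, 17}, and 8 is not among them.
Hence no integer x has x² ≡ 8 (mod 19).

No, no such integer exists.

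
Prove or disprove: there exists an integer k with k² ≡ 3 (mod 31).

Apply Euler's criterion with the prime 31: 3 is a quadratic residue iff 3^15 ≡ 1 (mod 31), and a non-residue iff it is ≡ −1.
Repeated squaring mod 31: 3^2 = 9 ≡ 9; 3^4 ≡ 9² = 81 ≡ 19; 3^8 ≡ 19² = 361 ≡ 20.
Since 15 = 8 + 4 + 2 + 1, 3^15 ≡ 20 · 19 · 9 · 3; multiplying out mod 31: 20·19 = 380 ≡ 8, then 8·9 = 72 ≡ 10, then 10·3 = 30 ≡ 30. Thus 3^15 ≡ 30 ≡ −1 (mod 31).
The value −1 means 3 is a non-residue modulo 31, so k² ≡ 3 (mod 31) is impossible.

No such integer exists.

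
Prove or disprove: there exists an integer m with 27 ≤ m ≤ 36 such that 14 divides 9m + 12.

m = 36

Try m = 36: 9·36 + 12 = 336 = 24·14, which is divisible by 14.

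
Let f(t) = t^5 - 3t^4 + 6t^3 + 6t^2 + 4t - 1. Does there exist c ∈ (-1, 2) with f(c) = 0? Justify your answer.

Such a root exists.

f(-1) = -9 and f(2) = 63, which have opposite signs.
f is continuous everywhere (it is a polynomial), in particular on [-1, 2].
The Intermediate Value Theorem then guarantees some c ∈ (-1, 2) with f(c) = 0.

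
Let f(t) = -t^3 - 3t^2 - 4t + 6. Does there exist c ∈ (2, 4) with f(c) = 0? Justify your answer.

No.

f(2) = -22 and f(4) = -122, both negative.
The derivative f'(t) = -3t^2 - 6t - 4 is a quadratic with discriminant (-6)² − 4·(-3)·(-4) = -12 < 0; it never vanishes, so it is always negative (sign of the leading coefficient).
Hence f is strictly decreasing on ℝ, and in particular on [2, 4]. A strictly monotone function with same-sign endpoint values stays negative on the whole interval, so f has no zero in (2, 4).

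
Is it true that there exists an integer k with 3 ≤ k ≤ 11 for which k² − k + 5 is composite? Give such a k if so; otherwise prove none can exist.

k = 10

At k = 10: 10² − 10 + 5 = 95 = 5·19, which is composite.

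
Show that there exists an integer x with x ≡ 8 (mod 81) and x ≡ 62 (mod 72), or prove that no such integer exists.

x = 494

The moduli are not coprime: gcd(81, 72) = 9. Compatibility requires 9 ∣ (62 − 8) = 54, which holds, so solutions exist.
Step through x = 8, 8 + 81, 8 + 2·81, …: the values 8, 89, 170, 251, 332, 413, 494 reduce mod 72 to 8, 17, 26, 35, 44, 53, 62. The value 494 hits 62.
Indeed 494 ≡ 8 (mod 81) and 494 ≡ 62 (mod 72).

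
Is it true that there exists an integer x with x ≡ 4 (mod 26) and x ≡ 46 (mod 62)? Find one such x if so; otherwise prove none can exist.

gcd(26, 62) = 2. A simultaneous solution exists iff 4 ≡ 46 (mod 2); here 4 mod 2 = 0 = 46 mod 2, so it does.
The integers ≡ 4 (mod 26) are 4, 30, 56, 82, 108, …; their remainders mod 62 are 4, 30, 56, 20, 46, so x = 108 is the first that is ≡ 46 (mod 62).
Check: 108 mod 26 = 4, 108 mod 62 = 46. ✓

x = 108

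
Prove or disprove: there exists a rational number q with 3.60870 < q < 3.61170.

q = 65/18

Multiplying by 18: 18·3.60870 = 64.95660 and 18·3.61170 = 65.01060, so the integer 65 lies strictly between them.
Hence 65/18 is a rational number with 3.60870 < 65/18 < 3.61170.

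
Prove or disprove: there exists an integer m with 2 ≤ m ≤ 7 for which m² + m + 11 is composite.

The values for m = 2, 3, …, 7 are 17, 23, 31, 41, 53, 67, and each of these is prime.
So no value in the range makes the expression composite.

No such integer m in that range exists.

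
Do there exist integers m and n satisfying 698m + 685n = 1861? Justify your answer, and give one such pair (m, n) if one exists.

m = 512, n = -519

Since gcd(698, 685) = 1, every integer is an integer combination of 698 and 685.
Run the Euclidean algorithm on 698 and 685: 698 = 1·685 + 13, 685 = 52·13 + 9, 13 = 1·9 + 4, 9 = 2·4 + 1, 4 = 4·1 + 0.
Back-substituting, 1 = 9 − 2·4 = 9 − 2·(13 − 1·9) = −2·13 + 3·9 = −2·13 + 3·(685 − 52·13) = 3·685 − 158·13 = 3·685 − 158·(698 − 1·685) = −158·698 + 161·685; that is, 698·(-158) + 685·161 = 1.
Multiplying through by 1861: m = (-158)·1861 = -294038, n = 161·1861 = 299621 is a solution.
Adding 430·685 to m and subtracting 430·698 from n gives the tidier solution (512, -519).
Check: 698·512 + 685·(-519) = 357376 − 355515 = 1861. ✓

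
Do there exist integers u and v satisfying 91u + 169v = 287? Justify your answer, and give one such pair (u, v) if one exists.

gcd(91, 169) = 13, so every integer of the form 91u + 169v is a multiple of 13.
But 287 = 13·22 + 1, so 13 ∤ 287.
Therefore 91u + 169v = 287 has no solution in integers.

No, no such integers exist.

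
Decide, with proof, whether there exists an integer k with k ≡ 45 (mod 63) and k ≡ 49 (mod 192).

No such integer exists.

gcd(63, 192) = 3. If k ≡ 45 (mod 63) and k ≡ 49 (mod 192), then k ≡ 45 (mod 3) and k ≡ 49 (mod 3).
But 45 mod 3 = 0 while 49 mod 3 = 1, a contradiction.
So no integer satisfies both congruences.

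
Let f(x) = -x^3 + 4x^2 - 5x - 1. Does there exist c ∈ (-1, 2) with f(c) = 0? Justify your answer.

Yes, such a c exists.

f(-1) = 9 and f(2) = -3, which have opposite signs.
As a polynomial, f is continuous on every closed interval.
By the Intermediate Value Theorem, f takes the value 0 somewhere in the open interval.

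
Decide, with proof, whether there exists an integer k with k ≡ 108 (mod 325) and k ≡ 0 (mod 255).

gcd(325, 255) = 5. If k ≡ 108 (mod 325) and k ≡ 0 (mod 255), then k ≡ 108 (mod 5) and k ≡ 0 (mod 5).
However 108 ≡ 3 and 0 ≡ 0 (mod 5), and 3 ≠ 0.
So no integer satisfies both congruences.

No such integer exists.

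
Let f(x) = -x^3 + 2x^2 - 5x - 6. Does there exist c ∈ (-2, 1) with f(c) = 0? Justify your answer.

Yes, f has a root in the interval.

f(-2) = 20 and f(1) = -10, which have opposite signs.
As a polynomial, f is continuous on every closed interval.
The Intermediate Value Theorem then guarantees some c ∈ (-2, 1) with f(c) = 0.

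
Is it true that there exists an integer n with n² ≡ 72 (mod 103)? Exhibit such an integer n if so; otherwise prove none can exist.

n = 22 works: 22² = 484, and 484 − 72 = 412 = 4·103.

n = 22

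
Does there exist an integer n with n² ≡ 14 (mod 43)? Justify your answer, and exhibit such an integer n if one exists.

Take n = 10. Then 10² = 100 = 2·43 + 14, so 10² ≡ 14 (mod 43).

n = 10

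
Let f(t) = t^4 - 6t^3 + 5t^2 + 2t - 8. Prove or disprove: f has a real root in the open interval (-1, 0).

f(-1) = 2 and f(0) = -8, which have opposite signs.
f is continuous everywhere (it is a polynomial), in particular on [-1, 0].
By the Intermediate Value Theorem, f takes the value 0 somewhere in the open interval.

Yes, f has a root in the interval.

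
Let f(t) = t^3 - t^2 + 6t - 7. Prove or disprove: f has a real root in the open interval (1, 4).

Such a root exists.

f(1) = -1 and f(4) = 65, which have opposite signs.
Since f is a polynomial it is continuous on [1, 4].
By the Intermediate Value Theorem f must vanish at some point of (1, 4).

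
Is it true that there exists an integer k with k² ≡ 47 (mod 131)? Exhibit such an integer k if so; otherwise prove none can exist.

Apply Euler's criterion with the prime 131: 47 is a quadratic residue iff 47^65 ≡ 1 (mod 131), and a non-residue iff it is ≡ −1.
Squaring successively (mod 131): 47^2 = 2209 ≡ 113; 47^4 ≡ 113² = 12769 ≡ 62; 47^8 ≡ 62² = 3844 ≡ 45; 47^16 ≡ 45² = 2025 ≡ 60; 47^32 ≡ 60² = 3600 ≡ 63; 47^64 ≡ 63² = 3969 ≡ 39.
Since 65 = 64 + 1, 47^65 ≡ 39 · 47; multiplying out mod 131: 39·47 = 1833 ≡ 130. Thus 47^65 ≡ 130 ≡ −1 (mod 131).
By Euler's criterion 47 is a quadratic non-residue mod 131: no k satisfies k² ≡ 47 (mod 131).

There is no such integer.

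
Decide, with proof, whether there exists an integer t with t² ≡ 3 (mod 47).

t = 12

t = 12 works: 12² = 144, and 144 − 3 = 141 = 3·47.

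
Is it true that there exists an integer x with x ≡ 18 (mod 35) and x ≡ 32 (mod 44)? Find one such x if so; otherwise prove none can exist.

x = 648

Since 35 and 44 share no common factor, CRT says the pair of congruences has a solution (unique mod 1540).
Any solution of the first congruence is x = 18 + 35t; substituting into the second, 35t ≡ 32 − 18 ≡ 14 (mod 44).
Since 35·39 = 1365 = 31·44 + 1, the inverse of 35 mod 44 is 39.
Multiplying by 39: t ≡ 39·14 = 546 ≡ 18 (mod 44).
Taking t = 18 gives x = 18 + 35·18 = 648.
Verify: 648 = 18·35 + 18 and 648 = 14·44 + 32. ✓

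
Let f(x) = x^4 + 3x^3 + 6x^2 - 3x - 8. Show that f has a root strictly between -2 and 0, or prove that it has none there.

f(-2) = 14 and f(0) = -8, which have opposite signs.
f is continuous everywhere (it is a polynomial), in particular on [-2, 0].
By the Intermediate Value Theorem, f takes the value 0 somewhere in the open interval.

Yes, f has a root in the interval.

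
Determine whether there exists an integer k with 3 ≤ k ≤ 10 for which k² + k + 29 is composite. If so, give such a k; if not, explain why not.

k = 4

At k = 4: 4² + 4 + 29 = 49 = 7·7, which is composite.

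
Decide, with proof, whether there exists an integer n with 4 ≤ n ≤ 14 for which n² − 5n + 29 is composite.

n = 14

At n = 14: 14² − 5·14 + 29 = 155 = 5·31, which is composite.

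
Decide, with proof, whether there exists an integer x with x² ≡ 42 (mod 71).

Apply Euler's criterion with the prime 71: 42 is a quadratic residue iff 42^35 ≡ 1 (mod 71), and a non-residue iff it is ≡ −1.
Repeated squaring mod 71: 42^2 = 1764 ≡ 60; 42^4 ≡ 60² = 3600 ≡ 50; 42^8 ≡ 50² = 2500 ≡ 15; 42^16 ≡ 15² = 225 ≡ 12; 42^32 ≡ 12² = 144 ≡ 2.
Since 35 = 32 + 2 + 1, 42^35 ≡ 2 · 60 · 42; multiplying out mod 71: 2·60 = 120 ≡ 49, then 49·42 = 2058 ≡ 70. Thus 42^35 ≡ 70 ≡ −1 (mod 71).
By Euler's criterion 42 is a quadratic non-residue mod 71: no x satisfies x² ≡ 42 (mod 71).

No such integer exists.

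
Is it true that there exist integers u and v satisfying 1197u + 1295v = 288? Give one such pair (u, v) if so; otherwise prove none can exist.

No such integers exist.

Any value of 1197u + 1295v is a multiple of gcd(1197, 1295) = 7.
However 288 leaves remainder 1 on division by 7.
Therefore 1197u + 1295v = 288 has no solution in integers.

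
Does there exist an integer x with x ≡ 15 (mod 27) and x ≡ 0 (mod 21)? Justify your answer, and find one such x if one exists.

Here gcd(27, 21) = 3, and both 15 and 0 leave remainder 0 mod 3, so the system is consistent.
Step through x = 15, 15 + 27, 15 + 2·27, …: the values 15, 42 reduce mod 21 to 15, 0. The value 42 hits 0.
Verify: 42 = 1·27 + 15 and 42 = 2·21 + 0. ✓

x = 42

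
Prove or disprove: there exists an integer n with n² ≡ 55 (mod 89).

Take n = 12. Then 12² = 144 = 1·89 + 55, so 12² ≡ 55 (mod 89).

n = 12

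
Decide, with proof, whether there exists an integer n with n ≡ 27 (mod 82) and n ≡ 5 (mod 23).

The moduli 82 and 23 are coprime, so by the Chinese Remainder Theorem a unique solution modulo 1886 exists.
Write n = 27 + 82t and require 27 + 82t ≡ 5 (mod 23), i.e. 82t ≡ 1 (mod 23).
82 ≡ 13 (mod 23), so this reads 13t ≡ 1 (mod 23). To invert 13 modulo 23: 23 = 1·13 + 10, 13 = 1·10 + 3, 10 = 3·3 + 1, 3 = 3·1 + 0, and unwinding, 1 = 10 − 3·3 = 10 − 3·(13 − 1·10) = −3·13 + 4·10 = −3·13 + 4·(23 − 1·13) = 4·23 − 7·13. Thus 13⁻¹ ≡ -7 ≡ 16 (mod 23).
Multiplying by 16: t ≡ 16·1 = 16 (mod 23).
Taking t = 16 gives n = 27 + 82·16 = 1339.
Indeed 1339 ≡ 27 (mod 82) and 1339 ≡ 5 (mod 23).

n = 1339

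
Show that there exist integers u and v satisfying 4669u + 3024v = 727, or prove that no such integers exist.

No such integers exist.

Any value of 4669u + 3024v is a multiple of gcd(4669, 3024) = 7.
But 727 = 7·103 + 6, so 7 ∤ 727.
Hence no integers u, v satisfy the equation.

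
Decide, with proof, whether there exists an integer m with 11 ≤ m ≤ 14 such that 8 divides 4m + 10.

At m = 11, 4·11 + 10 = 54 ≡ 6 (mod 8), and each step in m adds 4, giving residues 6, 2, 6, 2 for m = 11, 12, 13, 14.
None is 0, so 8 never divides 4m + 10 on this range.

No such integer m in that range exists.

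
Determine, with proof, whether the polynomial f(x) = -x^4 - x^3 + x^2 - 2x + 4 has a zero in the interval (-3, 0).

Such a root exists.

f(-3) = -35 and f(0) = 4, which have opposite signs.
As a polynomial, f is continuous on every closed interval.
By the Intermediate Value Theorem f must vanish at some point of (-3, 0).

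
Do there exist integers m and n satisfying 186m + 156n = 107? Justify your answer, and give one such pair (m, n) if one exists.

No, no such integers exist.

Any value of 186m + 156n is a multiple of gcd(186, 156) = 6.
But 107 = 6·17 + 5, so 6 ∤ 107.
Hence no integers m, n satisfy the equation.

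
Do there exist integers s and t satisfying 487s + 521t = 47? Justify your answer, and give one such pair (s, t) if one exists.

s = 443, t = -414

Since gcd(487, 521) = 1, every integer is an integer combination of 487 and 521.
Dividing repeatedly: 521 = 1·487 + 34, 487 = 14·34 + 11, 34 = 3·11 + 1, 11 = 11·1 + 0.
Working back up the chain: 1 = 34 − 3·11 = 34 − 3·(487 − 14·34) = −3·487 + 43·34 = −3·487 + 43·(521 − 1·487) = 43·521 − 46·487. So 487·(-46) + 521·43 = 1.
Scaling by 47 gives the particular solution (s, t) = (-2162, 2021).
Shifting by a multiple of (521, −487) keeps it a solution: s = -2162 + 5·521 = 443, t = 2021 − 5·487 = -414.
Check: 487·443 + 521·(-414) = 215741 − 215694 = 47. ✓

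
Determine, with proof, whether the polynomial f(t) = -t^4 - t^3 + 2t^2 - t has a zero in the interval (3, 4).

The endpoint values f(3) = -93 and f(4) = -292 are both negative. Claim: f(t) < 0 for every t in (3, 4).
Substitute t = 3 + u, where 0 < u < 1 on the interval. Expanding, f(3 + u) = -u^4 - 13u^3 - 61u^2 - 124u - 93.
All 5 nonzero coefficients of this polynomial in u are negative; hence for u > 0 the value is a sum of negative terms (the constant -93 among them).
So f is strictly negative on (3, 4); no root exists in the interval.

No such root exists.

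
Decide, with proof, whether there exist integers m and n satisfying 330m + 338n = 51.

Both 330 and 338 are divisible by gcd(330, 338) = 2, hence so is any combination 330m + 338n.
But 51 is not a multiple of 2 (it leaves remainder 1).
Therefore 330m + 338n = 51 has no solution in integers.

There are no such integers.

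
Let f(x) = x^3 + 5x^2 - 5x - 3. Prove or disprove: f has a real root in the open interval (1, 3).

f(1) = -2 and f(3) = 54, which have opposite signs.
Since f is a polynomial it is continuous on [1, 3].
By the Intermediate Value Theorem f must vanish at some point of (1, 3).

Such a root exists.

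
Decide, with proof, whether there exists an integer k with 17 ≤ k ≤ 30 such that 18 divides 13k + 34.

No, no such integer k in that range exists.

For k = 17, 18, …, 30 the values of 13k + 34 modulo 18 are 3, 16, 11, 6, 1, 14, 9, 4, 17, 12, 7, 2, 15, 10 respectively.
Since 0 is absent from this list, 18 ∤ 13k + 34 for every k with 17 ≤ k ≤ 30.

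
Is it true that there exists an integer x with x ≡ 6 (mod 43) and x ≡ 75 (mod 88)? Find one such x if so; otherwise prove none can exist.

Since 43 and 88 share no common factor, CRT says the pair of congruences has a solution (unique mod 3784).
Any solution of the first congruence is x = 6 + 43t; substituting into the second, 43t ≡ 75 − 6 ≡ 69 (mod 88).
Note 43·43 = 1849 ≡ 1 (mod 88) (as 1849 − 1 = 21·88), so 43⁻¹ ≡ 43.
Therefore t ≡ 43·69 = 2967 ≡ 63 (mod 88).
With t = 63: x = 6 + 43·63 = 2715.
Indeed 2715 ≡ 6 (mod 43) and 2715 ≡ 75 (mod 88).

x = 2715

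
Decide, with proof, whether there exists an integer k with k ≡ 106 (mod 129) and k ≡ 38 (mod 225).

gcd(129, 225) = 3. If k ≡ 106 (mod 129) and k ≡ 38 (mod 225), then k ≡ 106 (mod 3) and k ≡ 38 (mod 3).
But 106 mod 3 = 1 while 38 mod 3 = 2, a contradiction.
So no integer satisfies both congruences.

There is no such integer.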